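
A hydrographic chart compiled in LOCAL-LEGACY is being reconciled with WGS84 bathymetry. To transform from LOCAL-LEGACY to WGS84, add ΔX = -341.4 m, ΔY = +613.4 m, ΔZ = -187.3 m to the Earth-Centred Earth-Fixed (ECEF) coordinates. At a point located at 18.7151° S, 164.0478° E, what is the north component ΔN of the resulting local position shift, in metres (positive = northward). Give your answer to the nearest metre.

At φ = -18.7151°, λ = 164.0478°: sin φ = -0.320863, cos φ = 0.947126, sin λ = 0.274835, cos λ = -0.961491.
ΔN = −sin φ cos λ·ΔX − sin φ sin λ·ΔY + cos φ·ΔZ = −(-0.320863)(-0.961491)(-341.4) − (-0.320863)(0.274835)(613.4) + (0.947126)(-187.3) = -17.98 m.

ΔN = -18 m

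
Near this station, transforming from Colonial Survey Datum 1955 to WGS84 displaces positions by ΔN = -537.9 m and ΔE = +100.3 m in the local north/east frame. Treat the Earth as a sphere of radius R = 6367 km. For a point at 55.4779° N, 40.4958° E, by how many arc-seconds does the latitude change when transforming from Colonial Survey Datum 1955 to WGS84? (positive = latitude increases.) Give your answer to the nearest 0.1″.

On a sphere of radius R, 1 rad of latitude = R, so Δφ = ΔN / R = -537.9 / 6367000 = -8.4482e-05 rad = -17.426″.

Δφ = -17.4″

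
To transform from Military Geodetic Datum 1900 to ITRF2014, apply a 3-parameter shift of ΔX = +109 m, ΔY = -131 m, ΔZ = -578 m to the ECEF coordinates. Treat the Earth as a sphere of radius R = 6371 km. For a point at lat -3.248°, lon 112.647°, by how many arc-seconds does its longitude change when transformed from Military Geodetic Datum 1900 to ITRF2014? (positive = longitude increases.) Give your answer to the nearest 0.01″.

sin φ = -0.056658, cos φ = 0.998394, sin λ = 0.922895, cos λ = -0.385053.
East component: ΔE = −sin λ·ΔX + cos λ·ΔY = −(0.922895)(109) + (-0.385053)(-131) = -50.15 m.
1° of latitude spans πR/180 = 111195 m; at latitude φ, 1° of longitude spans that × cos φ = 111016.3 m, so Δλ = -50.15 / 111016.3 × 3600 = -1.626″.

Δλ = -1.63″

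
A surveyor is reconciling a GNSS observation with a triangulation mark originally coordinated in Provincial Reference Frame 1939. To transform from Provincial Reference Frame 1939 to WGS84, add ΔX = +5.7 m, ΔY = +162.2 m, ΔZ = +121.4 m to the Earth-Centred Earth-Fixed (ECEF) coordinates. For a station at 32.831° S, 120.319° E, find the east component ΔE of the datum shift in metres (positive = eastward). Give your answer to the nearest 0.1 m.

ΔE = -86.8 m

At φ = -32.831°, λ = 120.319°: sin φ = -0.542163, cos φ = 0.840273, sin λ = 0.863228, cos λ = -0.504814.
ΔE = −sin λ·ΔX + cos λ·ΔY = −(0.863228)·(5.7) + (-0.504814)·(162.2) = -86.80 m.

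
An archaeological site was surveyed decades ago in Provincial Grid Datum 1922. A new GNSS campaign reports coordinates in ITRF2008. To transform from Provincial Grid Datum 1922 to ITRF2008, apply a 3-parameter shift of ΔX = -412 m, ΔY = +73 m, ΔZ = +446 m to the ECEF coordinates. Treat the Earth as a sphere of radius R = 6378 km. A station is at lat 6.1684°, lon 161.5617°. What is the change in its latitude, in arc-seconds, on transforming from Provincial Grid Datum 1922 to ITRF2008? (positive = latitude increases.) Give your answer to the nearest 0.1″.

Δφ = 12.9″

sin φ = 0.107451, cos φ = 0.994210, sin λ = 0.316283, cos λ = -0.948665.
North component: ΔN = −sin φ cos λ·ΔX − sin φ sin λ·ΔY + cos φ·ΔZ = −(0.107451)(-0.948665)(-412) − (0.107451)(0.316283)(73) + (0.994210)(446) = 398.94 m.
1° of latitude spans πR/180 = 111317 m, so Δφ = 398.94 / 111317 × 3600 = 12.902″.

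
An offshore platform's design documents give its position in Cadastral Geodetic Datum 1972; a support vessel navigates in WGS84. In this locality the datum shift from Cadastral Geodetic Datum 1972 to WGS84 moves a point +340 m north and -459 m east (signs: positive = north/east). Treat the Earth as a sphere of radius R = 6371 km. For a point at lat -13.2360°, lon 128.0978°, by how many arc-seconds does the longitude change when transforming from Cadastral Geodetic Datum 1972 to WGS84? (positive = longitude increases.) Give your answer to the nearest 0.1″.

Δλ = -15.3″

At latitude -13.2360°, cos φ = 0.973435.
One radian of longitude at latitude φ spans R cos φ, so Δλ = ΔE / (R cos φ) = -459.0 / (6371000 × 0.973435) = -7.4011e-05 rad = -15.266″.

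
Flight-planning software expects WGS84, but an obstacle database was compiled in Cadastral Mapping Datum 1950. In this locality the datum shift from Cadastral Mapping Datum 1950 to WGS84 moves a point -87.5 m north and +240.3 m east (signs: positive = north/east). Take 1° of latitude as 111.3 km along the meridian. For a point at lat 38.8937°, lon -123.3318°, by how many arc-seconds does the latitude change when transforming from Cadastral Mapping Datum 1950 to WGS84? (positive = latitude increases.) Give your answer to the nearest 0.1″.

1° of latitude = 111.3 km, so Δφ = -87.5 / 111300 = -0.0007862° = -2.830″.

Δφ = -2.8″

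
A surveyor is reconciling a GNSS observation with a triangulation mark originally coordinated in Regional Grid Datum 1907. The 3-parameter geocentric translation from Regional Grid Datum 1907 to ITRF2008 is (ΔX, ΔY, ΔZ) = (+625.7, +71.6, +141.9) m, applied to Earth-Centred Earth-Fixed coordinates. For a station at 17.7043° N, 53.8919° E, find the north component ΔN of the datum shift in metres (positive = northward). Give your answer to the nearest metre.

At φ = 17.7043°, λ = 53.8919°: sin φ = 0.304105, cos φ = 0.952639, sin λ = 0.807907, cos λ = 0.589311.
ΔN = −sin φ cos λ·ΔX − sin φ sin λ·ΔY + cos φ·ΔZ = −(0.304105)(0.589311)(625.7) − (0.304105)(0.807907)(71.6) + (0.952639)(141.9) = 5.46 m.

ΔN = 5 m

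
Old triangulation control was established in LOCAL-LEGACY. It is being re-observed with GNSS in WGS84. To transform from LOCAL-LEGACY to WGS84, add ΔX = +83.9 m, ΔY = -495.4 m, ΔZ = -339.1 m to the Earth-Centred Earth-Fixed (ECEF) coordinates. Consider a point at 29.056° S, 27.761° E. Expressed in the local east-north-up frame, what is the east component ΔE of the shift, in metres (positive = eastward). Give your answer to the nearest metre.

The local east axis at (φ, λ) is (−sin λ, cos λ, 0), so ΔE = −sin(27.761°)·83.9 + cos(27.761°)·(-495.4) = -477.46 m.

ΔE = -477 m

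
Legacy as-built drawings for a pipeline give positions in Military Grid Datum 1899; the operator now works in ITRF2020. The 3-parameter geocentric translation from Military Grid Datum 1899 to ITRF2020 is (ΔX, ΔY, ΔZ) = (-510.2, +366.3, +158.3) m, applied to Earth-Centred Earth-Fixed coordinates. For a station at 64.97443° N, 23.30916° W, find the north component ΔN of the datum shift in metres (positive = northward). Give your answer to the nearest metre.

At φ = 64.97443°, λ = -23.30916°: sin φ = 0.906119, cos φ = 0.423023, sin λ = -0.395692, cos λ = 0.918383.
ΔN = −sin φ cos λ·ΔX − sin φ sin λ·ΔY + cos φ·ΔZ = −(0.906119)(0.918383)(-510.2) − (0.906119)(-0.395692)(366.3) + (0.423023)(158.3) = 622.87 m.

ΔN = 623 m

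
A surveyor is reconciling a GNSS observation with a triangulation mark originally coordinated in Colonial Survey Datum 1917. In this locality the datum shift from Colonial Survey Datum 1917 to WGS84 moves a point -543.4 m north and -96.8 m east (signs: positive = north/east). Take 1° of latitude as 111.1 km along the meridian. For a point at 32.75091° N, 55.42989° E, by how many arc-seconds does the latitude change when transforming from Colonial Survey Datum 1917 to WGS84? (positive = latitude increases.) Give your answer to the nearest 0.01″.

Δφ = -17.61″

1° of latitude = 111.1 km, so Δφ = -543.4 / 111100 = -0.0048911° = -17.608″.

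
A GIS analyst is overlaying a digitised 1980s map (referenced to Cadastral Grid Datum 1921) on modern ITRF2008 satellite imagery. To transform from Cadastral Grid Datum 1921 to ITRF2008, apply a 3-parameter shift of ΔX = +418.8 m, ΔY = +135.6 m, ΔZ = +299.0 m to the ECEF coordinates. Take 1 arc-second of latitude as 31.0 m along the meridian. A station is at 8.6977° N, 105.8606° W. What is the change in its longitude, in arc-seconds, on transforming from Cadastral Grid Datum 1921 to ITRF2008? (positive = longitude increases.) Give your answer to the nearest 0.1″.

Δλ = 11.9″

sin φ = 0.151221, cos φ = 0.988500, sin λ = -0.961929, cos λ = -0.273298.
East component: ΔE = −sin λ·ΔX + cos λ·ΔY = −(-0.961929)(418.8) + (-0.273298)(135.6) = 365.80 m.
1° of latitude spans 3600 × 31.00 = 111600 m; at latitude φ, 1° of longitude spans that × cos φ = 110316.6 m, so Δλ = 365.80 / 110316.6 × 3600 = 11.937″.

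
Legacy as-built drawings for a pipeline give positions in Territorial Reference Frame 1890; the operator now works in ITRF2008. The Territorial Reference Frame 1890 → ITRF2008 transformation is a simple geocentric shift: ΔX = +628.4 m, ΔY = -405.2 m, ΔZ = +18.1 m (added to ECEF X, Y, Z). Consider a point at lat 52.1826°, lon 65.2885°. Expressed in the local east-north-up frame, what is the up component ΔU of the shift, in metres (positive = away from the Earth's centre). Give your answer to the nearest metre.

The local up (radial) axis is (cos φ cos λ, cos φ sin λ, sin φ), giving ΔU = 161.075 − 225.695 + 14.298 = -50.32 m.

ΔU = -50 m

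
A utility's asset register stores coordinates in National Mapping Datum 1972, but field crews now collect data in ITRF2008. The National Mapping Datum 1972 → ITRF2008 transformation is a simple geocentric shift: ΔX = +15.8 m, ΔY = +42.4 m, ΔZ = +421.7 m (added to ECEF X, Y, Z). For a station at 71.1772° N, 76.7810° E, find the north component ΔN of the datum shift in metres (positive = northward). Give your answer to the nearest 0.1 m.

The local north axis is (−sin φ cos λ, −sin φ sin λ, cos φ), giving ΔN = -3.420 − 39.069 + 136.058 = 93.57 m.

ΔN = 93.6 m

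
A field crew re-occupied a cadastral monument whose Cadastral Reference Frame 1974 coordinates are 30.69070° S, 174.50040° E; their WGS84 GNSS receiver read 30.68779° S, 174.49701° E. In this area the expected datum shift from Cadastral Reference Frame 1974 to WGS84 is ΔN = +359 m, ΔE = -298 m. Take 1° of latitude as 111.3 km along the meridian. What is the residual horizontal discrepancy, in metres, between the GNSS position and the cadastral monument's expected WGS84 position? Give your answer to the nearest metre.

Observed coordinate differences: Δφ = +0.00291°, Δλ = -0.00339°.
Converting to metres (1° lat = 111300 m, cos φ = 0.859935): observed ΔN = 323.9 m, observed ΔE = -324.5 m.
Subtracting the expected shift leaves a residual of 323.9 − (359) = -35.1 m north and -324.5 − (-298) = -26.5 m east.
Residual distance = √((-35.1)² + (-26.5)²) = 44.0 m.

44 m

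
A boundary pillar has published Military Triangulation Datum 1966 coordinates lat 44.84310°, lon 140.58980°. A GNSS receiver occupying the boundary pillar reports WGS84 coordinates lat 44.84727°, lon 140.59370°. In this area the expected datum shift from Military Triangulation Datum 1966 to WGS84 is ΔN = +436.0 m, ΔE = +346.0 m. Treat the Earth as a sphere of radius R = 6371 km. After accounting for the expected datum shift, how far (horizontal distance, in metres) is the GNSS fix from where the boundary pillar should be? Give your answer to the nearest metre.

Observed coordinate differences: Δφ = +0.00417°, Δλ = +0.00390°.
Converting to metres (1° lat = 111195 m, cos φ = 0.709040): observed ΔN = 463.7 m, observed ΔE = 307.5 m.
Subtracting the expected shift leaves a residual of 463.7 − (436.0) = 27.7 m north and 307.5 − (346.0) = -38.5 m east.
Residual distance = √(27.7² + (-38.5)²) = 47.4 m.

47 m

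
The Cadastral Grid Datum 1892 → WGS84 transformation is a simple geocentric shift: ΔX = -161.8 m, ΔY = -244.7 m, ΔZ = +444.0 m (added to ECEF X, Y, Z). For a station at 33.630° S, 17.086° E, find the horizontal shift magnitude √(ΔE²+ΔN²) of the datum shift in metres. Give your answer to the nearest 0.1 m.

307.2 m

At φ = -33.630°, λ = 17.086°: sin φ = -0.553828, cos φ = 0.832631, sin λ = 0.293807, cos λ = 0.955865.
ΔE = −sin λ·ΔX + cos λ·ΔY = −(0.293807)·(-161.8) + (0.955865)·(-244.7) = -186.36 m.
ΔN = −sin φ cos λ·ΔX − sin φ sin λ·ΔY + cos φ·ΔZ = −(-0.553828)(0.955865)(-161.8) − (-0.553828)(0.293807)(-244.7) + (0.832631)(444.0) = 244.22 m.
Horizontal magnitude = √(ΔE² + ΔN²) = √((-186.36)² + 244.22²) = 307.20 m.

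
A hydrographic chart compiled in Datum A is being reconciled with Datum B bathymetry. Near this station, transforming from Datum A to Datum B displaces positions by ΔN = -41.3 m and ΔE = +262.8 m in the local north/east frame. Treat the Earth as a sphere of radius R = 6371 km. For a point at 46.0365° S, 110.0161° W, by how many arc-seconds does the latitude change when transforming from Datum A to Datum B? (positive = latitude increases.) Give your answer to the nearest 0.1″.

Δφ = -1.3″

On a sphere of radius R, 1 rad of latitude = R, so Δφ = ΔN / R = -41.3 / 6371000 = -6.4825e-06 rad = -1.337″.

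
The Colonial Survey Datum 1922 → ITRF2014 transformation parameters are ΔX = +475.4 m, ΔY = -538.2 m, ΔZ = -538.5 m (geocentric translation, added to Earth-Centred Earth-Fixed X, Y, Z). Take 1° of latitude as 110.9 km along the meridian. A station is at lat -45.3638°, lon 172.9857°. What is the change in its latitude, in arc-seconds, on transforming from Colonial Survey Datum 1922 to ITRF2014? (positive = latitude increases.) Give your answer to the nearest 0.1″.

sin φ = -0.711582, cos φ = 0.702603, sin λ = 0.122117, cos λ = -0.992516.
North component: ΔN = −sin φ cos λ·ΔX − sin φ sin λ·ΔY + cos φ·ΔZ = −(-0.711582)(-0.992516)(475.4) − (-0.711582)(0.122117)(-538.2) + (0.702603)(-538.5) = -760.87 m.
1° of latitude spans 110900 m, so Δφ = -760.87 / 110900 × 3600 = -24.699″.

Δφ = -24.7″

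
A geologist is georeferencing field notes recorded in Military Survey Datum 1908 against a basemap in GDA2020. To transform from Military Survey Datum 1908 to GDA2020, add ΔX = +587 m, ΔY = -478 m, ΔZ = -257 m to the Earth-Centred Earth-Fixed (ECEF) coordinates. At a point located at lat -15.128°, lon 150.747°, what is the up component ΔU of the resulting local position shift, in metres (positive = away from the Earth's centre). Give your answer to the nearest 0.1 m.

At φ = -15.128°, λ = 150.747°: sin φ = -0.260976, cos φ = 0.965345, sin λ = 0.488667, cos λ = -0.872470.
ΔU = cos φ cos λ·ΔX + cos φ sin λ·ΔY + sin φ·ΔZ = (0.965345)(-0.872470)(587) + (0.965345)(0.488667)(-478) + (-0.260976)(-257) = -652.81 m.

ΔU = -652.8 m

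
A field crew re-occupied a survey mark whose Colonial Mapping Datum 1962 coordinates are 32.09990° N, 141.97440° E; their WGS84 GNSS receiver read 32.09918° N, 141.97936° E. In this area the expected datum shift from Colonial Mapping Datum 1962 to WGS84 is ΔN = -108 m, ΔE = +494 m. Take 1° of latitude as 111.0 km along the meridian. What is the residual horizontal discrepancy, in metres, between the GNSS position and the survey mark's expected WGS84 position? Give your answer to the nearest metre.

39 m

Observed coordinate differences: Δφ = -0.00072°, Δλ = +0.00496°.
Converting to metres (1° lat = 111000 m, cos φ = 0.847123): observed ΔN = -79.9 m, observed ΔE = 466.4 m.
Subtracting the expected shift leaves a residual of -79.9 − (-108) = 28.1 m north and 466.4 − (494) = -27.6 m east.
Residual distance = √(28.1² + (-27.6)²) = 39.4 m.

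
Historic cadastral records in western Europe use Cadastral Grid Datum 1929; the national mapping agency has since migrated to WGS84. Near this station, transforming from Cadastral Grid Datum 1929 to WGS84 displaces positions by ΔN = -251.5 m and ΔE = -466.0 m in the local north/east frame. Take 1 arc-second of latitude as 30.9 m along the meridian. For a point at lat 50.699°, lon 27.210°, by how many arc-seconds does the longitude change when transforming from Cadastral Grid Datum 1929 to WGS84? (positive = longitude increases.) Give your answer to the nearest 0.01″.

Δλ = -23.81″

At latitude 50.699°, cos φ = 0.633394.
1″ of longitude at this latitude = 30.90 × cos φ = 19.5719 m, so Δλ = -466.0 / 19.5719 = -23.810″.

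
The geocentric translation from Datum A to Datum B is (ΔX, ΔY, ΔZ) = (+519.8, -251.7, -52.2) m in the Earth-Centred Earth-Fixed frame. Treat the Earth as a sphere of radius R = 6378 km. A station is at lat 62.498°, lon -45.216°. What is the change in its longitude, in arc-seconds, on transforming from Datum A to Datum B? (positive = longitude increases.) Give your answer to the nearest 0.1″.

Δλ = 13.4″

sin φ = 0.886995, cos φ = 0.461780, sin λ = -0.709767, cos λ = 0.704436.
East component: ΔE = −sin λ·ΔX + cos λ·ΔY = −(-0.709767)(519.8) + (0.704436)(-251.7) = 191.63 m.
1° of latitude spans πR/180 = 111317 m; at latitude φ, 1° of longitude spans that × cos φ = 51404.0 m, so Δλ = 191.63 / 51404.0 × 3600 = 13.421″.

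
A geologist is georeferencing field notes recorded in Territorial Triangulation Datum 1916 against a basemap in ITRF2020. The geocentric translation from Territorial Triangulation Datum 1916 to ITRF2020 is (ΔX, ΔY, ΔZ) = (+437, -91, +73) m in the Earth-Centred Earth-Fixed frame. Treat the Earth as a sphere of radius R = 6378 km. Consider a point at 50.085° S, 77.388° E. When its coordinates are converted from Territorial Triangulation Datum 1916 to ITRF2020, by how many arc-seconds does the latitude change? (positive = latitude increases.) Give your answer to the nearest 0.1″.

Δφ = 1.7″

sin φ = -0.766997, cos φ = 0.641650, sin λ = 0.975871, cos λ = 0.218348.
North component: ΔN = −sin φ cos λ·ΔX − sin φ sin λ·ΔY + cos φ·ΔZ = −(-0.766997)(0.218348)(437) − (-0.766997)(0.975871)(-91) + (0.641650)(73) = 51.91 m.
1° of latitude spans πR/180 = 111317 m, so Δφ = 51.91 / 111317 × 3600 = 1.679″.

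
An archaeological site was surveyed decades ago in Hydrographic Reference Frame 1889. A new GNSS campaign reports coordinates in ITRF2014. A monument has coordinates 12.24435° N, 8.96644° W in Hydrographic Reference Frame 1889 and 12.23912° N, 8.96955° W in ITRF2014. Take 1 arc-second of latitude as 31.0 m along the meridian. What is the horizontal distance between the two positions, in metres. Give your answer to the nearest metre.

675 m

Δφ = 12.23912° − 12.24435° = -0.00523°; Δλ = -8.96955° − -8.96644° = -0.00311°.
1° of latitude = 3600 × 31.00 = 111600 m.
ΔN = Δφ × 111600 = -583.7 m; ΔE = Δλ × 111600 × cos(12.24435°) = -0.00311 × 111600 × 0.977252 = -339.2 m.
Distance = √(ΔE² + ΔN²) = √((-339.2)² + (-583.7)²) = 675.1 m.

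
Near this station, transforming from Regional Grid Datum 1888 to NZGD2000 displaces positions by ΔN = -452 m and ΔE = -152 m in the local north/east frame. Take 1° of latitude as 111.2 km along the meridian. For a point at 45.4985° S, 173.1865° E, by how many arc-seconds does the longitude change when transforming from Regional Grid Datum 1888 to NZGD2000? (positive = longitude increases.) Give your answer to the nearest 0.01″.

At latitude -45.4985°, cos φ = 0.700928.
1° of longitude at this latitude = 111.2 × cos φ = 77.94 km, so Δλ = -152.0 / 77943.2 = -0.0019501° = -7.020″.

Δλ = -7.02″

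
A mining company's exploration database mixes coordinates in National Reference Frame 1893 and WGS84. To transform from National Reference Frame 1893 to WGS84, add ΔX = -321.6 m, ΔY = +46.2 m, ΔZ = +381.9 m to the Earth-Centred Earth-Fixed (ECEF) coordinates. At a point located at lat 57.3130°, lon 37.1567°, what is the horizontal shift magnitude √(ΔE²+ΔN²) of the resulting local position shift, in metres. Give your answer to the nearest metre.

The local east axis at (φ, λ) is (−sin λ, cos λ, 0), so ΔE = −sin(37.1567°)·(-321.6) + cos(37.1567°)·46.2 = 231.07 m.
The local north axis is (−sin φ cos λ, −sin φ sin λ, cos φ), giving ΔN = 215.720 − 23.485 + 206.245 = 398.48 m.
Horizontal magnitude = √(ΔE² + ΔN²) = √(231.07² + 398.48²) = 460.63 m.

461 m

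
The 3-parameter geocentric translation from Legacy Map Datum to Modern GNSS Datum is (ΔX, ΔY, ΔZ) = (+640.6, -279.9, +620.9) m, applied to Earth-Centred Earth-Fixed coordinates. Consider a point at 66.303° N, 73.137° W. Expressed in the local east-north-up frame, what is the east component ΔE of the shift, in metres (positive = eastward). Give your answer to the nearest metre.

ΔE = 532 m

The local east axis at (φ, λ) is (−sin λ, cos λ, 0), so ΔE = −sin(-73.137°)·640.6 + cos(-73.137°)·(-279.9) = 531.86 m.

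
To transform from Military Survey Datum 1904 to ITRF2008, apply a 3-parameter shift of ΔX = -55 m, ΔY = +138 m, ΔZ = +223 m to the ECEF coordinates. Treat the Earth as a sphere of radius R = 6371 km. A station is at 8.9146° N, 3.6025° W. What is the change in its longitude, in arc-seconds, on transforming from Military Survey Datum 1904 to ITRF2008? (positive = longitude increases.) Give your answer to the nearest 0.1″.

Δλ = 4.4″

sin φ = 0.154962, cos φ = 0.987920, sin λ = -0.062834, cos λ = 0.998024.
East component: ΔE = −sin λ·ΔX + cos λ·ΔY = −(-0.062834)(-55) + (0.998024)(138) = 134.27 m.
1° of latitude spans πR/180 = 111195 m; at latitude φ, 1° of longitude spans that × cos φ = 109851.7 m, so Δλ = 134.27 / 109851.7 × 3600 = 4.400″.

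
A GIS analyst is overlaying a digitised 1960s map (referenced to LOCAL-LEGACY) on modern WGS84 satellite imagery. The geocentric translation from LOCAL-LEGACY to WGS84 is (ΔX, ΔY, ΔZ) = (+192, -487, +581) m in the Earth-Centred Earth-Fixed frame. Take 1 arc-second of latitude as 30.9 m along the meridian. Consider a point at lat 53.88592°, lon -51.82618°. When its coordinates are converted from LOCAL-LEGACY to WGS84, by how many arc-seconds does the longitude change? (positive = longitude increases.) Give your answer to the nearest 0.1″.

sin φ = 0.807845, cos φ = 0.589395, sin λ = -0.786139, cos λ = 0.618049.
East component: ΔE = −sin λ·ΔX + cos λ·ΔY = −(-0.786139)(192) + (0.618049)(-487) = -150.05 m.
1° of latitude spans 3600 × 30.90 = 111240 m; at latitude φ, 1° of longitude spans that × cos φ = 65564.3 m, so Δλ = -150.05 / 65564.3 × 3600 = -8.239″.

Δλ = -8.2″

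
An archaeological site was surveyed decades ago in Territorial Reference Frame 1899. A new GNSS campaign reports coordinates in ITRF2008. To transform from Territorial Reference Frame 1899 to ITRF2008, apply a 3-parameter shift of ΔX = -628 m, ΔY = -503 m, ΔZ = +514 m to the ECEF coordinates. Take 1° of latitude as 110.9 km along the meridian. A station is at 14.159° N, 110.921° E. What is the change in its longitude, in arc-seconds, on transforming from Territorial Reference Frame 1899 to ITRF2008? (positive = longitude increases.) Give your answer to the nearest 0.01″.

Δλ = 25.65″

sin φ = 0.244614, cos φ = 0.969621, sin λ = 0.934074, cos λ = -0.357080.
East component: ΔE = −sin λ·ΔX + cos λ·ΔY = −(0.934074)(-628) + (-0.357080)(-503) = 766.21 m.
1° of latitude spans 110900 m; at latitude φ, 1° of longitude spans that × cos φ = 107530.9 m, so Δλ = 766.21 / 107530.9 × 3600 = 25.652″.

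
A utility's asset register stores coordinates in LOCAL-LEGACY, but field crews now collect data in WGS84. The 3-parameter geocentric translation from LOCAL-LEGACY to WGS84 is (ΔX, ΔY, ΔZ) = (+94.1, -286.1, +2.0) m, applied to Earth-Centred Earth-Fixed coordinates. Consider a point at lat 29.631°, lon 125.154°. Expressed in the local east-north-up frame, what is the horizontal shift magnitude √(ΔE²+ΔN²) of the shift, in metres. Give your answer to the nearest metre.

At φ = 29.631°, λ = 125.154°: sin φ = 0.494412, cos φ = 0.869228, sin λ = 0.817607, cos λ = -0.575776.
ΔE = −sin λ·ΔX + cos λ·ΔY = −(0.817607)·(94.1) + (-0.575776)·(-286.1) = 87.79 m.
ΔN = −sin φ cos λ·ΔX − sin φ sin λ·ΔY + cos φ·ΔZ = −(0.494412)(-0.575776)(94.1) − (0.494412)(0.817607)(-286.1) + (0.869228)(2.0) = 144.18 m.
Horizontal magnitude = √(ΔE² + ΔN²) = √(87.79² + 144.18²) = 168.80 m.

169 m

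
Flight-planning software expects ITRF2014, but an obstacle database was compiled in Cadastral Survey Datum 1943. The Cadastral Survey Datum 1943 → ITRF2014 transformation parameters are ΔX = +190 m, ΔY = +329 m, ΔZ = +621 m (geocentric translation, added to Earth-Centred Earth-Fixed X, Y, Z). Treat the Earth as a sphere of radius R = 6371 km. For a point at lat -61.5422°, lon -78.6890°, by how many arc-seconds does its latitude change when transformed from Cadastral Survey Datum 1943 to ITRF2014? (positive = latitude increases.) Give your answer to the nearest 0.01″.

sin φ = -0.879168, cos φ = 0.476511, sin λ = -0.980577, cos λ = 0.196134.
North component: ΔN = −sin φ cos λ·ΔX − sin φ sin λ·ΔY + cos φ·ΔZ = −(-0.879168)(0.196134)(190) − (-0.879168)(-0.980577)(329) + (0.476511)(621) = 45.05 m.
1° of latitude spans πR/180 = 111195 m, so Δφ = 45.05 / 111195 × 3600 = 1.458″.

Δφ = 1.46″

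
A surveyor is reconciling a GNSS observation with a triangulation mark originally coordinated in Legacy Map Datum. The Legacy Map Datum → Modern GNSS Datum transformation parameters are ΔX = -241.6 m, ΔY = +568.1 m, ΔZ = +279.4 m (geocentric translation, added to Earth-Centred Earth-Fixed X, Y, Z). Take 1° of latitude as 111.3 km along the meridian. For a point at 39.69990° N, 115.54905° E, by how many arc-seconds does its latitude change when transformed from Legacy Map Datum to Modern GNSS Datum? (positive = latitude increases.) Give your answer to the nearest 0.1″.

sin φ = 0.638766, cos φ = 0.769401, sin λ = 0.902216, cos λ = -0.431284.
North component: ΔN = −sin φ cos λ·ΔX − sin φ sin λ·ΔY + cos φ·ΔZ = −(0.638766)(-0.431284)(-241.6) − (0.638766)(0.902216)(568.1) + (0.769401)(279.4) = -178.99 m.
1° of latitude spans 111300 m, so Δφ = -178.99 / 111300 × 3600 = -5.789″.

Δφ = -5.8″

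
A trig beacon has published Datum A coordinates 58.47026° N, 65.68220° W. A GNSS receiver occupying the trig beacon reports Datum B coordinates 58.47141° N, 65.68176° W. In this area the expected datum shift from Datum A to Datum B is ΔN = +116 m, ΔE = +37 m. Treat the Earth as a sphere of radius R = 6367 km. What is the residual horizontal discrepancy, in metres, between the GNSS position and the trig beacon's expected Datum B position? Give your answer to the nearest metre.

Observed coordinate differences: Δφ = +0.00115°, Δλ = +0.00044°.
Converting to metres (1° lat = 111125 m, cos φ = 0.522941): observed ΔN = 127.8 m, observed ΔE = 25.6 m.
Subtracting the expected shift leaves a residual of 127.8 − (116) = 11.8 m north and 25.6 − (37) = -11.4 m east.
Residual distance = √(11.8² + (-11.4)²) = 16.4 m.

16 m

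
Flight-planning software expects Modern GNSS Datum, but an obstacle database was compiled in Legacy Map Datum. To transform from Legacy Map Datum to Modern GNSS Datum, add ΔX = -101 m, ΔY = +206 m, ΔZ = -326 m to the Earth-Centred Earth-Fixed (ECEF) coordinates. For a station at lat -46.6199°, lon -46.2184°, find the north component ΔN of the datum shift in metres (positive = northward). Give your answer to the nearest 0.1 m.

At φ = -46.6199°, λ = -46.2184°: sin φ = -0.726813, cos φ = 0.686835, sin λ = -0.721982, cos λ = 0.691911.
ΔN = −sin φ cos λ·ΔX − sin φ sin λ·ΔY + cos φ·ΔZ = −(-0.726813)(0.691911)(-101) − (-0.726813)(-0.721982)(206) + (0.686835)(-326) = -382.80 m.

ΔN = -382.8 m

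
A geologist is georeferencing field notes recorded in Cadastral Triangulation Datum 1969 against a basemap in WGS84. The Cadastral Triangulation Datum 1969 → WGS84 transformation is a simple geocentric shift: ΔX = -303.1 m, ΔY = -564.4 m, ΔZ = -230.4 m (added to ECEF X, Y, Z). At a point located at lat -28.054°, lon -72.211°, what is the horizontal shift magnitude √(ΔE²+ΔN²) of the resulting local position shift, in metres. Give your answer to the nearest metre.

461 m

At φ = -28.054°, λ = -72.211°: sin φ = -0.470304, cos φ = 0.882505, sin λ = -0.952188, cos λ = 0.305513.
ΔE = −sin λ·ΔX + cos λ·ΔY = −(-0.952188)·(-303.1) + (0.305513)·(-564.4) = -461.04 m.
ΔN = −sin φ cos λ·ΔX − sin φ sin λ·ΔY + cos φ·ΔZ = −(-0.470304)(0.305513)(-303.1) − (-0.470304)(-0.952188)(-564.4) + (0.882505)(-230.4) = 5.87 m.
Horizontal magnitude = √(ΔE² + ΔN²) = √((-461.04)² + 5.87²) = 461.08 m.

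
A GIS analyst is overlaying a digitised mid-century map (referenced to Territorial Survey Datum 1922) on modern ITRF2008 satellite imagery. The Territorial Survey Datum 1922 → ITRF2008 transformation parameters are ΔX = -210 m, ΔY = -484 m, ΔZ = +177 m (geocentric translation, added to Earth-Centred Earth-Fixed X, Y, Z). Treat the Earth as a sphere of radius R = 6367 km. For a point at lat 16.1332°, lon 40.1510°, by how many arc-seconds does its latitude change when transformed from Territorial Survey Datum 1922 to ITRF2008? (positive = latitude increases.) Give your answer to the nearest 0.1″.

sin φ = 0.277871, cos φ = 0.960618, sin λ = 0.644804, cos λ = 0.764348.
North component: ΔN = −sin φ cos λ·ΔX − sin φ sin λ·ΔY + cos φ·ΔZ = −(0.277871)(0.764348)(-210) − (0.277871)(0.644804)(-484) + (0.960618)(177) = 301.35 m.
1° of latitude spans πR/180 = 111125 m, so Δφ = 301.35 / 111125 × 3600 = 9.763″.

Δφ = 9.8″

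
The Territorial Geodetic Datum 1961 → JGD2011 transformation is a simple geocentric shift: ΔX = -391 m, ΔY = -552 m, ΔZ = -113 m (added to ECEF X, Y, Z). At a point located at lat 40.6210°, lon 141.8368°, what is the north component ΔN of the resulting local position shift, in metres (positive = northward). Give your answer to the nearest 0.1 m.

The local north axis is (−sin φ cos λ, −sin φ sin λ, cos φ), giving ΔN = -200.150 + 222.063 − 85.771 = -63.86 m.

ΔN = -63.9 m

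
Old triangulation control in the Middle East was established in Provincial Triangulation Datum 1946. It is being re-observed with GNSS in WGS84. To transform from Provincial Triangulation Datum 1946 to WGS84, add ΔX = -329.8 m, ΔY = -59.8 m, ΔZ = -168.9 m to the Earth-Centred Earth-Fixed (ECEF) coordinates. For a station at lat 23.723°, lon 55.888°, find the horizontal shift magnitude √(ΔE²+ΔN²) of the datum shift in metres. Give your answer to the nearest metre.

The local east axis at (φ, λ) is (−sin λ, cos λ, 0), so ΔE = −sin(55.888°)·(-329.8) + cos(55.888°)·(-59.8) = 239.52 m.
The local north axis is (−sin φ cos λ, −sin φ sin λ, cos φ), giving ΔN = 74.411 + 19.919 − 154.628 = -60.30 m.
Horizontal magnitude = √(ΔE² + ΔN²) = √(239.52² + (-60.30)²) = 246.99 m.

247 m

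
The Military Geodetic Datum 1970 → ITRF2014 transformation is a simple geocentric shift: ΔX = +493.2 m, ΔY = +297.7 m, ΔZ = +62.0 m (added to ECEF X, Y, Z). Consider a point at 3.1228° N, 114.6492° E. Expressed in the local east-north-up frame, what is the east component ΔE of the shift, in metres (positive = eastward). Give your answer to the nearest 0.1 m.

ΔE = -572.4 m

At φ = 3.1228°, λ = 114.6492°: sin φ = 0.054476, cos φ = 0.998515, sin λ = 0.908878, cos λ = -0.417061.
ΔE = −sin λ·ΔX + cos λ·ΔY = −(0.908878)·(493.2) + (-0.417061)·(297.7) = -572.42 m.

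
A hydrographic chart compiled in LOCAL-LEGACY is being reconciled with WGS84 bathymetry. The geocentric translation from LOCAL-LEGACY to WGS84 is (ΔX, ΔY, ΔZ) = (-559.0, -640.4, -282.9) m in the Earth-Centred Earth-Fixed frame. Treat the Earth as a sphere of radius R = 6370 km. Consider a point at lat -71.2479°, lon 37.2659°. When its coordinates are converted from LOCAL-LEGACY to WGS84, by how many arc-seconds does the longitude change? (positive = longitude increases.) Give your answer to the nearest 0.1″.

sin φ = -0.946918, cos φ = 0.321474, sin λ = 0.605515, cos λ = 0.795834.
East component: ΔE = −sin λ·ΔX + cos λ·ΔY = −(0.605515)(-559.0) + (0.795834)(-640.4) = -171.17 m.
1° of latitude spans πR/180 = 111177 m; at latitude φ, 1° of longitude spans that × cos φ = 35740.7 m, so Δλ = -171.17 / 35740.7 × 3600 = -17.241″.

Δλ = -17.2″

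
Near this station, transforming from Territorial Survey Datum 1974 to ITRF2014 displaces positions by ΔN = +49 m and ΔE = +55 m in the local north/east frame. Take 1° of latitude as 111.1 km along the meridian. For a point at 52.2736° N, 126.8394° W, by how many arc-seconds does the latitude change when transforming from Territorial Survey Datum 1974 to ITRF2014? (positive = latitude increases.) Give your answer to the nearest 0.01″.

Δφ = 1.59″

1° of latitude = 111.1 km, so Δφ = 49.0 / 111100 = 0.0004410° = 1.588″.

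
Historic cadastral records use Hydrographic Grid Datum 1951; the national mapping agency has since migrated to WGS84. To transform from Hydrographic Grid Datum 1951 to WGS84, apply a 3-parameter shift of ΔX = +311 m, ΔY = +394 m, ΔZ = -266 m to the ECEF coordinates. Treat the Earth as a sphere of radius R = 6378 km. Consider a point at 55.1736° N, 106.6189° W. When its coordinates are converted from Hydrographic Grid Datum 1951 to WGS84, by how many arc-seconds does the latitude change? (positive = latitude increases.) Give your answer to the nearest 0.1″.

Δφ = 7.5″

sin φ = 0.820886, cos φ = 0.571092, sin λ = -0.958228, cos λ = -0.286004.
North component: ΔN = −sin φ cos λ·ΔX − sin φ sin λ·ΔY + cos φ·ΔZ = −(0.820886)(-0.286004)(311) − (0.820886)(-0.958228)(394) + (0.571092)(-266) = 231.02 m.
1° of latitude spans πR/180 = 111317 m, so Δφ = 231.02 / 111317 × 3600 = 7.471″.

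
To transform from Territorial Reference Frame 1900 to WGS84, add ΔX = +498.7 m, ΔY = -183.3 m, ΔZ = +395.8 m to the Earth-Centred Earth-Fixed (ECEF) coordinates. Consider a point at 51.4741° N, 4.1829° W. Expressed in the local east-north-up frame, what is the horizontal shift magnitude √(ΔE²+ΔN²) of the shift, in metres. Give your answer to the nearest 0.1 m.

211.8 m

At φ = 51.4741°, λ = -4.1829°: sin φ = 0.782327, cos φ = 0.622868, sin λ = -0.072941, cos λ = 0.997336.
ΔE = −sin λ·ΔX + cos λ·ΔY = −(-0.072941)·(498.7) + (0.997336)·(-183.3) = -146.44 m.
ΔN = −sin φ cos λ·ΔX − sin φ sin λ·ΔY + cos φ·ΔZ = −(0.782327)(0.997336)(498.7) − (0.782327)(-0.072941)(-183.3) + (0.622868)(395.8) = -153.04 m.
Horizontal magnitude = √(ΔE² + ΔN²) = √((-146.44)² + (-153.04)²) = 211.81 m.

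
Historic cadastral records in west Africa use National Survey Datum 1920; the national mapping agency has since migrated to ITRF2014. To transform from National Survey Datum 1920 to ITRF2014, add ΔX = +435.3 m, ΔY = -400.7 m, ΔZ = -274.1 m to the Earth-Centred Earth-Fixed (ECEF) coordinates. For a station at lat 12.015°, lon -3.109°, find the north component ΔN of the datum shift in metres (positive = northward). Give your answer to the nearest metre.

At φ = 12.015°, λ = -3.109°: sin φ = 0.208168, cos φ = 0.978093, sin λ = -0.054236, cos λ = 0.998528.
ΔN = −sin φ cos λ·ΔX − sin φ sin λ·ΔY + cos φ·ΔZ = −(0.208168)(0.998528)(435.3) − (0.208168)(-0.054236)(-400.7) + (0.978093)(-274.1) = -363.10 m.

ΔN = -363 m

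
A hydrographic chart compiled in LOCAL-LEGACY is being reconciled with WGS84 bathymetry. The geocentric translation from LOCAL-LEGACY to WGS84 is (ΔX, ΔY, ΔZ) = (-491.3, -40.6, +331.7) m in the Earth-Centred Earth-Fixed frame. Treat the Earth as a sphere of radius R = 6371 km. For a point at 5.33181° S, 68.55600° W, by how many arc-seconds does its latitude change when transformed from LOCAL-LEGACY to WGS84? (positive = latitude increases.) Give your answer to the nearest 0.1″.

sin φ = -0.092923, cos φ = 0.995673, sin λ = -0.930775, cos λ = 0.365592.
North component: ΔN = −sin φ cos λ·ΔX − sin φ sin λ·ΔY + cos φ·ΔZ = −(-0.092923)(0.365592)(-491.3) − (-0.092923)(-0.930775)(-40.6) + (0.995673)(331.7) = 317.09 m.
1° of latitude spans πR/180 = 111195 m, so Δφ = 317.09 / 111195 × 3600 = 10.266″.

Δφ = 10.3″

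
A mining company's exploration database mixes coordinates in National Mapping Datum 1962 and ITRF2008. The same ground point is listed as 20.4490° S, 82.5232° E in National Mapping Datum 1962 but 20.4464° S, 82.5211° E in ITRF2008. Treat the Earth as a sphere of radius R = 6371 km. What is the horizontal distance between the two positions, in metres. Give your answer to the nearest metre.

363 m

Δφ = -20.4464° − -20.4490° = +0.0026°; Δλ = 82.5211° − 82.5232° = -0.0021°.
1° along a meridian = πR/180 = 111195 m.
ΔN = Δφ × 111195 = 289.1 m; ΔE = Δλ × 111195 × cos(-20.4490°) = -0.0021 × 111195 × 0.936984 = -218.8 m.
Distance = √(ΔE² + ΔN²) = √((-218.8)² + 289.1²) = 362.6 m.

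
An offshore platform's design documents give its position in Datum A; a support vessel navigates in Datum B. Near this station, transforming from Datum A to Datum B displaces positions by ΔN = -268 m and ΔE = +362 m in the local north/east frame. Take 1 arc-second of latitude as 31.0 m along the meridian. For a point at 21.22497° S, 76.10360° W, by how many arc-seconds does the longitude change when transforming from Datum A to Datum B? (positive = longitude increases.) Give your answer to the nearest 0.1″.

At latitude -21.22497°, cos φ = 0.932166.
1″ of longitude at this latitude = 31.00 × cos φ = 28.8971 m, so Δλ = 362.0 / 28.8971 = 12.527″.

Δλ = 12.5″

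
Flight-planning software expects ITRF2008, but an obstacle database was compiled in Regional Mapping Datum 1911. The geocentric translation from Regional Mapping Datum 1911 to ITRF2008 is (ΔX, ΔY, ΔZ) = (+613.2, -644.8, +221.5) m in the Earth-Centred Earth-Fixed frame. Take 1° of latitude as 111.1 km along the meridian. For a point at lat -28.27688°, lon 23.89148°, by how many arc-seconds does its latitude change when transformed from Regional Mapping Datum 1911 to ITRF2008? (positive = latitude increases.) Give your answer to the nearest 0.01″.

sin φ = -0.473733, cos φ = 0.880669, sin λ = 0.405006, cos λ = 0.914314.
North component: ΔN = −sin φ cos λ·ΔX − sin φ sin λ·ΔY + cos φ·ΔZ = −(-0.473733)(0.914314)(613.2) − (-0.473733)(0.405006)(-644.8) + (0.880669)(221.5) = 336.96 m.
1° of latitude spans 111100 m, so Δφ = 336.96 / 111100 × 3600 = 10.918″.

Δφ = 10.92″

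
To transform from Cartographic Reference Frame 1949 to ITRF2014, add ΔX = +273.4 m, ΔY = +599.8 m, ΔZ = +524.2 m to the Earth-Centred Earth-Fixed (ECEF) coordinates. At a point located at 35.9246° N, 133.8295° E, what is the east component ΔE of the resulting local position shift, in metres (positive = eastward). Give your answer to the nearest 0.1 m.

At φ = 35.9246°, λ = 133.8295°: sin φ = 0.586720, cos φ = 0.809790, sin λ = 0.721404, cos λ = -0.692515.
ΔE = −sin λ·ΔX + cos λ·ΔY = −(0.721404)·(273.4) + (-0.692515)·(599.8) = -612.60 m.

ΔE = -612.6 m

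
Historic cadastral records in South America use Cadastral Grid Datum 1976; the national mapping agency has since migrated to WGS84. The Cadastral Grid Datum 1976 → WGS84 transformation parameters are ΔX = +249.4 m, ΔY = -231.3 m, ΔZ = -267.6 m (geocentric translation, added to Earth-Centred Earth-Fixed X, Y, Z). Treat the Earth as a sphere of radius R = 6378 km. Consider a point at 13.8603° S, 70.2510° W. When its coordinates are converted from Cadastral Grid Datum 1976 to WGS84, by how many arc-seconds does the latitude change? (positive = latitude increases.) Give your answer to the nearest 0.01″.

sin φ = -0.239555, cos φ = 0.970883, sin λ = -0.941182, cos λ = 0.337900.
North component: ΔN = −sin φ cos λ·ΔX − sin φ sin λ·ΔY + cos φ·ΔZ = −(-0.239555)(0.337900)(249.4) − (-0.239555)(-0.941182)(-231.3) + (0.970883)(-267.6) = -187.47 m.
1° of latitude spans πR/180 = 111317 m, so Δφ = -187.47 / 111317 × 3600 = -6.063″.

Δφ = -6.06″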